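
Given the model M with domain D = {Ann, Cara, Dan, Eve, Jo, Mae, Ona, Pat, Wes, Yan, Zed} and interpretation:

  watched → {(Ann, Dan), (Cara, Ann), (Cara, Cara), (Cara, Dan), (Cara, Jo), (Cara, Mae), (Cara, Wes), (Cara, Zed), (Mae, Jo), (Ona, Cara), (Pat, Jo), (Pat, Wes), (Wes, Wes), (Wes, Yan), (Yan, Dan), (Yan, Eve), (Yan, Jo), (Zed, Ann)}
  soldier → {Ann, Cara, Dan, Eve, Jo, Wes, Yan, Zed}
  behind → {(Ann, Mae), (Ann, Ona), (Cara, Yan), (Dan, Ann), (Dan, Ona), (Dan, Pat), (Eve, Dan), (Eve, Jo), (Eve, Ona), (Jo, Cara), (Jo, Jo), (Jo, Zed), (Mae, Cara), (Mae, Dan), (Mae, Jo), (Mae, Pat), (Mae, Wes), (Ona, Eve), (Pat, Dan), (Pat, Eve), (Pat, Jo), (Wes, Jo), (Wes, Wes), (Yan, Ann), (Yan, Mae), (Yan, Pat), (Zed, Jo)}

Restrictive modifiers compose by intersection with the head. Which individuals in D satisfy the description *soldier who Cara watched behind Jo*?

{Jo, Wes, Zed}

⟦who Cara watched⟧ = {x : ⟨Cara, x⟩ ∈ ⟦watched⟧} = {Ann, Cara, Dan, Jo, Mae, Wes, Zed}
⟦behind Jo⟧ = {x : ⟨x, Jo⟩ ∈ ⟦behind⟧} = {Eve, Jo, Mae, Pat, Wes, Zed}
⟦soldier⟧ = {Ann, Cara, Dan, Eve, Jo, Wes, Yan, Zed}
… ∩ ⟦who Cara watched⟧ = {Ann, Cara, Dan, Eve, Jo, Wes, Yan, Zed} ∩ {Ann, Cara, Dan, Jo, Mae, Wes, Zed} = {Ann, Cara, Dan, Jo, Wes, Zed}
… ∩ ⟦behind Jo⟧ = {Ann, Cara, Dan, Jo, Wes, Zed} ∩ {Eve, Jo, Mae, Pat, Wes, Zed} = {Jo, Wes, Zed}
So ⟦soldier who Cara watched behind Jo⟧ = {Jo, Wes, Zed}.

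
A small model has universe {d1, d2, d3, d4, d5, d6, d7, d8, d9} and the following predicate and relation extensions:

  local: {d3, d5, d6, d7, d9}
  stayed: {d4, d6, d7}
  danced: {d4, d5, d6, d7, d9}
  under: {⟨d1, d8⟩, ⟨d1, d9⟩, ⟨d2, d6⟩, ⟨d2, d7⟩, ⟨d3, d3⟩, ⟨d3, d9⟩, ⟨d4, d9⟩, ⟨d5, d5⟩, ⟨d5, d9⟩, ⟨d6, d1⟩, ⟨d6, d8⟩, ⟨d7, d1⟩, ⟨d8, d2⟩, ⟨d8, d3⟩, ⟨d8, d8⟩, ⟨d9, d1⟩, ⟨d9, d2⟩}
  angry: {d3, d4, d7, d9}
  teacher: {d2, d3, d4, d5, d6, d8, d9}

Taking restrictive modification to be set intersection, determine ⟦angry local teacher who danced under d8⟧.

∅

⟦who danced⟧ = ⟦danced⟧ = {d4, d5, d6, d7, d9}
⟦under d8⟧ = {x : ⟨x, d8⟩ ∈ ⟦under⟧} = {d1, d6, d8}
⟦teacher⟧ = {d2, d3, d4, d5, d6, d8, d9}
… ∩ ⟦who danced⟧ = {d2, d3, d4, d5, d6, d8, d9} ∩ {d4, d5, d6, d7, d9} = {d4, d5, d6, d9}
… ∩ ⟦under d8⟧ = {d4, d5, d6, d9} ∩ {d1, d6, d8} = {d6}
… ∩ ⟦angry⟧ = {d6} ∩ {d3, d4, d7, d9} = ∅
… ∩ ⟦local⟧ = ∅ ∩ {d3, d5, d6, d7, d9} = ∅
So ⟦angry local teacher who danced under d8⟧ = ∅.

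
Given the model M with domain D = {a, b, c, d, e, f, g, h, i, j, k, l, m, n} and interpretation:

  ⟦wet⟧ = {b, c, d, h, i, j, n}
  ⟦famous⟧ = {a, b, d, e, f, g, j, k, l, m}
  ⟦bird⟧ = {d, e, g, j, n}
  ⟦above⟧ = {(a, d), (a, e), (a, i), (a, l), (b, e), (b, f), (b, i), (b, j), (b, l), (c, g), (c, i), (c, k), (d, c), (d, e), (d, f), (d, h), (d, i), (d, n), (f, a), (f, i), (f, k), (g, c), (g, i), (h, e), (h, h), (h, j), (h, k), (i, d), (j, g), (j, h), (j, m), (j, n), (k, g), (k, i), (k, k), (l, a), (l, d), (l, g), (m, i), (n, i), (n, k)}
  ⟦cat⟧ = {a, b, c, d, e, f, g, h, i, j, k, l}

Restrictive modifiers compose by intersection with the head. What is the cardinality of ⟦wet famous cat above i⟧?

⟦above i⟧ = {x : ⟨x, i⟩ ∈ ⟦above⟧} = {a, b, c, d, f, g, k, m, n}
⟦cat⟧ = {a, b, c, d, e, f, g, h, i, j, k, l}
… ∩ ⟦above i⟧ = {a, b, c, d, e, f, g, h, i, j, k, l} ∩ {a, b, c, d, f, g, k, m, n} = {a, b, c, d, f, g, k}
… ∩ ⟦wet⟧ = {a, b, c, d, f, g, k} ∩ {b, c, d, h, i, j, n} = {b, c, d}
… ∩ ⟦famous⟧ = {b, c, d} ∩ {a, b, d, e, f, g, j, k, l, m} = {b, d}
⟦wet famous cat above i⟧ = {b, d}, so the cardinality is 2.

2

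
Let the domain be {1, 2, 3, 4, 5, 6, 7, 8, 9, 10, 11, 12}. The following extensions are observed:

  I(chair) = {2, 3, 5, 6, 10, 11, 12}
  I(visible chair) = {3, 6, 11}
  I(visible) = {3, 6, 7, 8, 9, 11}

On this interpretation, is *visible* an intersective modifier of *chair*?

yes

⟦visible⟧ ∩ ⟦chair⟧ = {3, 6, 7, 8, 9, 11} ∩ {2, 3, 5, 6, 10, 11, 12} = {3, 6, 11}
Observed ⟦visible chair⟧ = {3, 6, 11}.
These coincide, so the modifier is intersective here.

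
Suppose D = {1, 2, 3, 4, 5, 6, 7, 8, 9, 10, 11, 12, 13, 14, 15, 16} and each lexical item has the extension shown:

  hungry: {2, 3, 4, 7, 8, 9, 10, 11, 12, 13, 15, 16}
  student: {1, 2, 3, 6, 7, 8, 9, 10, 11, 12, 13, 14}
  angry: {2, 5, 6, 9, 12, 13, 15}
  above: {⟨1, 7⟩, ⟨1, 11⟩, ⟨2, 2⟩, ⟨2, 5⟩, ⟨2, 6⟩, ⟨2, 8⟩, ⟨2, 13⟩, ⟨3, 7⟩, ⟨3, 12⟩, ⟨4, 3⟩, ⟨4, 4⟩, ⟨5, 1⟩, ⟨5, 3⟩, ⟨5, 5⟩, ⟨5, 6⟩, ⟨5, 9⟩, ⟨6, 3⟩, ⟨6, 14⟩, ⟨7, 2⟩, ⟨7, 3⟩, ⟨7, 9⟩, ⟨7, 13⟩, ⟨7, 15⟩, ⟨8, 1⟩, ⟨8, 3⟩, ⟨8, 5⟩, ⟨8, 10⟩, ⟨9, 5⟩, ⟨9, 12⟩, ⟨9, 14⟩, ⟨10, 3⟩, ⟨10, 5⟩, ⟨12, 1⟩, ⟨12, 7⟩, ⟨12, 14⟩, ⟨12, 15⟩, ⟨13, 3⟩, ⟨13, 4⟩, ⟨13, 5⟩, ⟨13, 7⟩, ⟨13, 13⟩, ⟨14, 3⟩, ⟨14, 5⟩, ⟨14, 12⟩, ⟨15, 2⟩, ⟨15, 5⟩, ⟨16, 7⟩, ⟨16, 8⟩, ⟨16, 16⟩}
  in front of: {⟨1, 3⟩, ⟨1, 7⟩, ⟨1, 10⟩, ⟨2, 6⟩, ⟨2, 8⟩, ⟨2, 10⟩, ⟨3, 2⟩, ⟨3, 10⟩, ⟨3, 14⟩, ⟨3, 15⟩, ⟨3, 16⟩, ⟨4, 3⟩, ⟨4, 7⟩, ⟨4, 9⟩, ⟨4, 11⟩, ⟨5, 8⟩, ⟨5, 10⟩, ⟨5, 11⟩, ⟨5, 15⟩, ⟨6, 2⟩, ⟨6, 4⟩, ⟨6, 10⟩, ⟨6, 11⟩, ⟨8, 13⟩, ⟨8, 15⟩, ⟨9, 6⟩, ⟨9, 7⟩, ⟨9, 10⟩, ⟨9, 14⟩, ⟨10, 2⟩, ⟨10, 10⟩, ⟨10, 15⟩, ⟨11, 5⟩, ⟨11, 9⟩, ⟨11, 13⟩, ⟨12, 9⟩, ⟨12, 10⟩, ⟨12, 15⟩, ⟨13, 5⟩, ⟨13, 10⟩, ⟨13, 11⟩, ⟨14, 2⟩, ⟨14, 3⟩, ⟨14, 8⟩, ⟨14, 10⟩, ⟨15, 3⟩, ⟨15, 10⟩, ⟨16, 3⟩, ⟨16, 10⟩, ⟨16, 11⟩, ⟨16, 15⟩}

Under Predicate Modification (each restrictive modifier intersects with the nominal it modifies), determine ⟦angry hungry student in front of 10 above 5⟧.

{2, 9, 13}

⟦in front of 10⟧ = {x : ⟨x, 10⟩ ∈ ⟦in front of⟧} = {1, 2, 3, 5, 6, 9, 10, 12, 13, 14, 15, 16}
⟦above 5⟧ = {x : ⟨x, 5⟩ ∈ ⟦above⟧} = {2, 5, 8, 9, 10, 13, 14, 15}
⟦student⟧ = {1, 2, 3, 6, 7, 8, 9, 10, 11, 12, 13, 14}
… ∩ ⟦in front of 10⟧ = {1, 2, 3, 6, 7, 8, 9, 10, 11, 12, 13, 14} ∩ {1, 2, 3, 5, 6, 9, 10, 12, 13, 14, 15, 16} = {1, 2, 3, 6, 9, 10, 12, 13, 14}
… ∩ ⟦above 5⟧ = {1, 2, 3, 6, 9, 10, 12, 13, 14} ∩ {2, 5, 8, 9, 10, 13, 14, 15} = {2, 9, 10, 13, 14}
… ∩ ⟦angry⟧ = {2, 9, 10, 13, 14} ∩ {2, 5, 6, 9, 12, 13, 15} = {2, 9, 13}
… ∩ ⟦hungry⟧ = {2, 9, 13} ∩ {2, 3, 4, 7, 8, 9, 10, 11, 12, 13, 15, 16} = {2, 9, 13}
So ⟦angry hungry student in front of 10 above 5⟧ = {2, 9, 13}.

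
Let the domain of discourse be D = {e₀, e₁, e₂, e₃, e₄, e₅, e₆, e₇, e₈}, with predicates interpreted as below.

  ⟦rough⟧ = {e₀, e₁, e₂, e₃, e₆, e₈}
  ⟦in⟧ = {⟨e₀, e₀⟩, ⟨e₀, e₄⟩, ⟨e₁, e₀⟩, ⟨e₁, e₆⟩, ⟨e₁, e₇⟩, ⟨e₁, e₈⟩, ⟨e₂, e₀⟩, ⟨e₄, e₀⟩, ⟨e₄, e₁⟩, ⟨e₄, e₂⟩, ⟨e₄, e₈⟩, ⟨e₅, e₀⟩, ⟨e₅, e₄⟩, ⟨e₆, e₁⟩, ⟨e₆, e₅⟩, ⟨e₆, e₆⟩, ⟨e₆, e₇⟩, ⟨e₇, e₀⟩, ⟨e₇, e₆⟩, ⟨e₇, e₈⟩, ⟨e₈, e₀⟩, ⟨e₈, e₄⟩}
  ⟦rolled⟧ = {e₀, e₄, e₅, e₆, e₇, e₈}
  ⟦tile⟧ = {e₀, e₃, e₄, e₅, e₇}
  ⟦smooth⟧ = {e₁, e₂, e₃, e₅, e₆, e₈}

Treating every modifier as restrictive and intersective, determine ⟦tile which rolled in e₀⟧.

{e₀, e₄, e₅, e₇}

⟦which rolled⟧ = ⟦rolled⟧ = {e₀, e₄, e₅, e₆, e₇, e₈}
⟦in e₀⟧ = {x : ⟨x, e₀⟩ ∈ ⟦in⟧} = {e₀, e₁, e₂, e₄, e₅, e₇, e₈}
⟦tile⟧ = {e₀, e₃, e₄, e₅, e₇}
… ∩ ⟦which rolled⟧ = {e₀, e₃, e₄, e₅, e₇} ∩ {e₀, e₄, e₅, e₆, e₇, e₈} = {e₀, e₄, e₅, e₇}
… ∩ ⟦in e₀⟧ = {e₀, e₄, e₅, e₇} ∩ {e₀, e₁, e₂, e₄, e₅, e₇, e₈} = {e₀, e₄, e₅, e₇}
So ⟦tile which rolled in e₀⟧ = {e₀, e₄, e₅, e₇}.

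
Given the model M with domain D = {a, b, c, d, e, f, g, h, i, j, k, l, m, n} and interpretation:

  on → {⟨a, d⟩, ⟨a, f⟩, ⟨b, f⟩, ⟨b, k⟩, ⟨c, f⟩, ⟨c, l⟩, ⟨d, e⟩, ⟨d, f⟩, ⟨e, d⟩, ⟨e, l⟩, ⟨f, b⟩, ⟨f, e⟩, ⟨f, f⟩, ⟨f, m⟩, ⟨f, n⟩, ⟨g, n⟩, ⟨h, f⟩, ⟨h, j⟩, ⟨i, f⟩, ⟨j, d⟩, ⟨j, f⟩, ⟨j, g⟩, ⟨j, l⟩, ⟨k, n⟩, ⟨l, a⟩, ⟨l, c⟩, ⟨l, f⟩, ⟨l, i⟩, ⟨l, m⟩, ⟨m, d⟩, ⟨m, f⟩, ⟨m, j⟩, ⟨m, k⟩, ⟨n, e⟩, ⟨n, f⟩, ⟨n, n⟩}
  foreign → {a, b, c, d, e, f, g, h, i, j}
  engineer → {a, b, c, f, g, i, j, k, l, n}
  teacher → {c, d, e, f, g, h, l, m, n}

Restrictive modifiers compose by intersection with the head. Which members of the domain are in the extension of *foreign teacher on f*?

{c, d, f, h}

⟦on f⟧ = {x : ⟨x, f⟩ ∈ ⟦on⟧} = {a, b, c, d, f, h, i, j, l, m, n}
⟦teacher⟧ = {c, d, e, f, g, h, l, m, n}
… ∩ ⟦on f⟧ = {c, d, e, f, g, h, l, m, n} ∩ {a, b, c, d, f, h, i, j, l, m, n} = {c, d, f, h, l, m, n}
… ∩ ⟦foreign⟧ = {c, d, f, h, l, m, n} ∩ {a, b, c, d, e, f, g, h, i, j} = {c, d, f, h}
So ⟦foreign teacher on f⟧ = {c, d, f, h}.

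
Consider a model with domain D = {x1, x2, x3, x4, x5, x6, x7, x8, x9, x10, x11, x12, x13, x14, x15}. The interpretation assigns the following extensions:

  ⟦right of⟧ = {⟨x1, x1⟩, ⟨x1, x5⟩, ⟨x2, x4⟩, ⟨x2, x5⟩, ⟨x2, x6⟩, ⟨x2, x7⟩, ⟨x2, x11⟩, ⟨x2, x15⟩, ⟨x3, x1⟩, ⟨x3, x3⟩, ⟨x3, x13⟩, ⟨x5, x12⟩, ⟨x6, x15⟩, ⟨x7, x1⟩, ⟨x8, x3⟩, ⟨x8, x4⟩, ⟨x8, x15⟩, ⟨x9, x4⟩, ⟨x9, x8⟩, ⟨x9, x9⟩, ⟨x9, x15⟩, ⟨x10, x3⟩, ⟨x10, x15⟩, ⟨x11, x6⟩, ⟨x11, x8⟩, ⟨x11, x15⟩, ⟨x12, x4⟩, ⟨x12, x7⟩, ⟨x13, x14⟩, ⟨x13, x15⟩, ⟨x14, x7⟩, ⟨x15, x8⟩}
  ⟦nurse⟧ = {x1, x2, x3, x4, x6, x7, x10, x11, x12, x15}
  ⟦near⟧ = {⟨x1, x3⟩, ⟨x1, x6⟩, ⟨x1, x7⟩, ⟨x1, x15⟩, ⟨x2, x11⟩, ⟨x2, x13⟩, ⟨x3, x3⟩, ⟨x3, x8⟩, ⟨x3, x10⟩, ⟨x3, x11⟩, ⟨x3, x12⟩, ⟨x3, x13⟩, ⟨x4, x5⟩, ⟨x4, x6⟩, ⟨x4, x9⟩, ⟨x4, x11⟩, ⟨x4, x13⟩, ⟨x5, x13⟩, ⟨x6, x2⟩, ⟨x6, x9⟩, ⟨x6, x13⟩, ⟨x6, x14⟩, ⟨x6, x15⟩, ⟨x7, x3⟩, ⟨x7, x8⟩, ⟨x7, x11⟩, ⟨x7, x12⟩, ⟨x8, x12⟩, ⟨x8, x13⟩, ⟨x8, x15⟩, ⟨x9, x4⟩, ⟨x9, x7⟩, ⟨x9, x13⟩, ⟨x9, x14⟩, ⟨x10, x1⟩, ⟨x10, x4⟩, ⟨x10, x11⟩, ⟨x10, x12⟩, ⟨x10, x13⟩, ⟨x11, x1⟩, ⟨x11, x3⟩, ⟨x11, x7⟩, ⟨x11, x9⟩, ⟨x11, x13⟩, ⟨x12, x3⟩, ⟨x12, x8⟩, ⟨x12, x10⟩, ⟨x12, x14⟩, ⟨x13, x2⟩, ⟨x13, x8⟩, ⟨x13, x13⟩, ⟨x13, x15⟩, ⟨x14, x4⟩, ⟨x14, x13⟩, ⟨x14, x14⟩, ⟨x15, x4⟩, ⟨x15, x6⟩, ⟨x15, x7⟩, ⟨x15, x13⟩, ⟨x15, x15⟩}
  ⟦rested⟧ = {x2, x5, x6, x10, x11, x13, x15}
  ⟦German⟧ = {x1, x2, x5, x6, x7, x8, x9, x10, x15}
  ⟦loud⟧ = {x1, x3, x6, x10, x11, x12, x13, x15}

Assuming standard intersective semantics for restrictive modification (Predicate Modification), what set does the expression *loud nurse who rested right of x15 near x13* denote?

{x6, x10, x11}

⟦who rested⟧ = ⟦rested⟧ = {x2, x5, x6, x10, x11, x13, x15}
⟦right of x15⟧ = {x : ⟨x, x15⟩ ∈ ⟦right of⟧} = {x2, x6, x8, x9, x10, x11, x13}
⟦near x13⟧ = {x : ⟨x, x13⟩ ∈ ⟦near⟧} = {x2, x3, x4, x5, x6, x8, x9, x10, x11, x13, x14, x15}
⟦nurse⟧ = {x1, x2, x3, x4, x6, x7, x10, x11, x12, x15}
… ∩ ⟦who rested⟧ = {x1, x2, x3, x4, x6, x7, x10, x11, x12, x15} ∩ {x2, x5, x6, x10, x11, x13, x15} = {x2, x6, x10, x11, x15}
… ∩ ⟦right of x15⟧ = {x2, x6, x10, x11, x15} ∩ {x2, x6, x8, x9, x10, x11, x13} = {x2, x6, x10, x11}
… ∩ ⟦near x13⟧ = {x2, x6, x10, x11} ∩ {x2, x3, x4, x5, x6, x8, x9, x10, x11, x13, x14, x15} = {x2, x6, x10, x11}
… ∩ ⟦loud⟧ = {x2, x6, x10, x11} ∩ {x1, x3, x6, x10, x11, x12, x13, x15} = {x6, x10, x11}
So ⟦loud nurse who rested right of x15 near x13⟧ = {x6, x10, x11}.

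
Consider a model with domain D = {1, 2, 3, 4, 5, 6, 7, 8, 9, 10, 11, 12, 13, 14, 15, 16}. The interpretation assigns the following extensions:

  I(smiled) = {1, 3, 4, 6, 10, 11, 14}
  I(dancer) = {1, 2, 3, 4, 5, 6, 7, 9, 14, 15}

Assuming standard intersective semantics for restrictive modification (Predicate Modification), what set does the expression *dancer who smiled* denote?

{1, 3, 4, 6, 14}

⟦who smiled⟧ = ⟦smiled⟧ = {1, 3, 4, 6, 10, 11, 14}
⟦dancer⟧ = {1, 2, 3, 4, 5, 6, 7, 9, 14, 15}
… ∩ ⟦who smiled⟧ = {1, 2, 3, 4, 5, 6, 7, 9, 14, 15} ∩ {1, 3, 4, 6, 10, 11, 14} = {1, 3, 4, 6, 14}
So ⟦dancer who smiled⟧ = {1, 3, 4, 6, 14}.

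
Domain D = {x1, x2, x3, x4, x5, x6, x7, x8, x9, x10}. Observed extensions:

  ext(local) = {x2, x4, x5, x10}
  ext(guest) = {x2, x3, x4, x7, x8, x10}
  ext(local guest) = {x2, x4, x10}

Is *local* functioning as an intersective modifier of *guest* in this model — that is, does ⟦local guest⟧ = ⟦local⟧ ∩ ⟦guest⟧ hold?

yes

⟦local⟧ ∩ ⟦guest⟧ = {x2, x4, x5, x10} ∩ {x2, x3, x4, x7, x8, x10} = {x2, x4, x10}
Observed ⟦local guest⟧ = {x2, x4, x10}.
These coincide, so the modifier is intersective here.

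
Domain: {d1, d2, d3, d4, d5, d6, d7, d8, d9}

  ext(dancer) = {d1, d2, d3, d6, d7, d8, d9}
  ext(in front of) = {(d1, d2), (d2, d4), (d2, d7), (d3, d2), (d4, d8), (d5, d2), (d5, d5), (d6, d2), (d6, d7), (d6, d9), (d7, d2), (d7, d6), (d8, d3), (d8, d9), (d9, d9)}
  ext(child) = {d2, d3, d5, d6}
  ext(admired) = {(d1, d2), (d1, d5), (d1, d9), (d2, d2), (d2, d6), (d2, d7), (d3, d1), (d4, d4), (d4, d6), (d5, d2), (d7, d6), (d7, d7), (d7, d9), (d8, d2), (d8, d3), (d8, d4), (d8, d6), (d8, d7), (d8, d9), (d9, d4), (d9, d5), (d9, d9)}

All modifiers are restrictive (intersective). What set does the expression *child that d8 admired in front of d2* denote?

{d3, d6}

⟦that d8 admired⟧ = {x : ⟨d8, x⟩ ∈ ⟦admired⟧} = {d2, d3, d4, d6, d7, d9}
⟦in front of d2⟧ = {x : ⟨x, d2⟩ ∈ ⟦in front of⟧} = {d1, d3, d5, d6, d7}
⟦child⟧ = {d2, d3, d5, d6}
… ∩ ⟦that d8 admired⟧ = {d2, d3, d5, d6} ∩ {d2, d3, d4, d6, d7, d9} = {d2, d3, d6}
… ∩ ⟦in front of d2⟧ = {d2, d3, d6} ∩ {d1, d3, d5, d6, d7} = {d3, d6}
So ⟦child that d8 admired in front of d2⟧ = {d3, d6}.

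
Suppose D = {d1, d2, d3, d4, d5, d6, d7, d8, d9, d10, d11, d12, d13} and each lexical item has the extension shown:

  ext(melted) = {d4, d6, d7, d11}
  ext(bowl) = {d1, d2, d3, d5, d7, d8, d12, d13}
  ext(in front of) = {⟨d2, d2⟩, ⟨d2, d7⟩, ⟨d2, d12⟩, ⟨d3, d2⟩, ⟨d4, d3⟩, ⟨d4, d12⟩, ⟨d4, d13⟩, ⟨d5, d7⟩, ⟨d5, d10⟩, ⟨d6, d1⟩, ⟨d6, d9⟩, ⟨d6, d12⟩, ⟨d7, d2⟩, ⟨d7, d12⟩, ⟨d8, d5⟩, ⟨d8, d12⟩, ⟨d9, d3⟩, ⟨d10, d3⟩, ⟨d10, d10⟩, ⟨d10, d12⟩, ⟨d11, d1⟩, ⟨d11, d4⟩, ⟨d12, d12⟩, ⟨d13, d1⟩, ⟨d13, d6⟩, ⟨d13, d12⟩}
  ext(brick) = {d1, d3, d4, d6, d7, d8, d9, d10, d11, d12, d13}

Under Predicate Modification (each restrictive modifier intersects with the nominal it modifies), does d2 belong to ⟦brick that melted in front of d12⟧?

no

⟦that melted⟧ = ⟦melted⟧ = {d4, d6, d7, d11}
⟦in front of d12⟧ = {x : ⟨x, d12⟩ ∈ ⟦in front of⟧} = {d2, d4, d6, d7, d8, d10, d12, d13}
⟦brick⟧ = {d1, d3, d4, d6, d7, d8, d9, d10, d11, d12, d13}
… ∩ ⟦that melted⟧ = {d1, d3, d4, d6, d7, d8, d9, d10, d11, d12, d13} ∩ {d4, d6, d7, d11} = {d4, d6, d7, d11}
… ∩ ⟦in front of d12⟧ = {d4, d6, d7, d11} ∩ {d2, d4, d6, d7, d8, d10, d12, d13} = {d4, d6, d7}
⟦brick that melted in front of d12⟧ = {d4, d6, d7}; d2 ∉ this set.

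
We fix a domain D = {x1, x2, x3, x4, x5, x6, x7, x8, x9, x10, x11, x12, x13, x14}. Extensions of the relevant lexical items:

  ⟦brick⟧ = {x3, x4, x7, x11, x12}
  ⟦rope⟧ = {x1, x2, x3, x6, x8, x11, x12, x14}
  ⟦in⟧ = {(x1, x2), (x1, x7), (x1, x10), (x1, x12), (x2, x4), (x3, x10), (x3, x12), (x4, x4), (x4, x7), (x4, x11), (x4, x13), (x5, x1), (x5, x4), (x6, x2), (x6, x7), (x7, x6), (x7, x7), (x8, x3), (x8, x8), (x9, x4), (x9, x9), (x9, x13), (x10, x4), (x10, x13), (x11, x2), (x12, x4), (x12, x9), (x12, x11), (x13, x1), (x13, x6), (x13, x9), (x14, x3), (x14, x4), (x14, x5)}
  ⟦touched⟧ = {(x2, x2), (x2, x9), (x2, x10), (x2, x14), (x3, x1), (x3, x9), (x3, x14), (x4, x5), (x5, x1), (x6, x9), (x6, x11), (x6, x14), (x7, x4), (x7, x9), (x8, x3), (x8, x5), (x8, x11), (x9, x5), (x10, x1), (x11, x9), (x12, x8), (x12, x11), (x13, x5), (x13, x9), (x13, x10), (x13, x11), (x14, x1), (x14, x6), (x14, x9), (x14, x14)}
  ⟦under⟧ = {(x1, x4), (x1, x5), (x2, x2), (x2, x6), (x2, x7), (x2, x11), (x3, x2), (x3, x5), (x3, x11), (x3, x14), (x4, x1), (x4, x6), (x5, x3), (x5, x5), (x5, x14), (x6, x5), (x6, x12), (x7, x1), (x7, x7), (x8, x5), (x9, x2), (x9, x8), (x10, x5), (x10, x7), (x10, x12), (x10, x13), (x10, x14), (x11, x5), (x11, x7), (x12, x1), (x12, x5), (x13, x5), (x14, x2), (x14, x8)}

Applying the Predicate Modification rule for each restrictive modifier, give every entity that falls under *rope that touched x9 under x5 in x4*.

⟦that touched x9⟧ = {x : ⟨x, x9⟩ ∈ ⟦touched⟧} = {x2, x3, x6, x7, x11, x13, x14}
⟦under x5⟧ = {x : ⟨x, x5⟩ ∈ ⟦under⟧} = {x1, x3, x5, x6, x8, x10, x11, x12, x13}
⟦in x4⟧ = {x : ⟨x, x4⟩ ∈ ⟦in⟧} = {x2, x4, x5, x9, x10, x12, x14}
⟦rope⟧ = {x1, x2, x3, x6, x8, x11, x12, x14}
… ∩ ⟦that touched x9⟧ = {x1, x2, x3, x6, x8, x11, x12, x14} ∩ {x2, x3, x6, x7, x11, x13, x14} = {x2, x3, x6, x11, x14}
… ∩ ⟦under x5⟧ = {x2, x3, x6, x11, x14} ∩ {x1, x3, x5, x6, x8, x10, x11, x12, x13} = {x3, x6, x11}
… ∩ ⟦in x4⟧ = {x3, x6, x11} ∩ {x2, x4, x5, x9, x10, x12, x14} = ∅
So ⟦rope that touched x9 under x5 in x4⟧ = { }.

{ }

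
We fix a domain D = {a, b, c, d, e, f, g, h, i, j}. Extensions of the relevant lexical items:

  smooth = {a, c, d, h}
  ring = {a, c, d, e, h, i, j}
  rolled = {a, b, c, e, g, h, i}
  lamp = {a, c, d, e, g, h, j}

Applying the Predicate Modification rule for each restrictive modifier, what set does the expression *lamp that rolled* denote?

⟦that rolled⟧ = ⟦rolled⟧ = {a, b, c, e, g, h, i}
⟦lamp⟧ = {a, c, d, e, g, h, j}
… ∩ ⟦that rolled⟧ = {a, c, d, e, g, h, j} ∩ {a, b, c, e, g, h, i} = {a, c, e, g, h}
So ⟦lamp that rolled⟧ = {a, c, e, g, h}.

{a, c, e, g, h}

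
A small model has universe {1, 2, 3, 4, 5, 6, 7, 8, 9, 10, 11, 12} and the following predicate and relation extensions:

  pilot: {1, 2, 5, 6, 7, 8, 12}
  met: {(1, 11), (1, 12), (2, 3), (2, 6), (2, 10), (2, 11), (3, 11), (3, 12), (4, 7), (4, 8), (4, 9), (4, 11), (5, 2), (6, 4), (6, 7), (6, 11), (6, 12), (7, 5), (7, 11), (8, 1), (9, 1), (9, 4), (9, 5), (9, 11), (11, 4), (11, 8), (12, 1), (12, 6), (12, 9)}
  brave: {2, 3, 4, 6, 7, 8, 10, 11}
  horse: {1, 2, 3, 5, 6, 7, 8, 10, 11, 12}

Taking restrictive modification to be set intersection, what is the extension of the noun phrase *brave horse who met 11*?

⟦who met 11⟧ = {x : ⟨x, 11⟩ ∈ ⟦met⟧} = {1, 2, 3, 4, 6, 7, 9}
⟦horse⟧ = {1, 2, 3, 5, 6, 7, 8, 10, 11, 12}
… ∩ ⟦who met 11⟧ = {1, 2, 3, 5, 6, 7, 8, 10, 11, 12} ∩ {1, 2, 3, 4, 6, 7, 9} = {1, 2, 3, 6, 7}
… ∩ ⟦brave⟧ = {1, 2, 3, 6, 7} ∩ {2, 3, 4, 6, 7, 8, 10, 11} = {2, 3, 6, 7}
So ⟦brave horse who met 11⟧ = {2, 3, 6, 7}.

{2, 3, 6, 7}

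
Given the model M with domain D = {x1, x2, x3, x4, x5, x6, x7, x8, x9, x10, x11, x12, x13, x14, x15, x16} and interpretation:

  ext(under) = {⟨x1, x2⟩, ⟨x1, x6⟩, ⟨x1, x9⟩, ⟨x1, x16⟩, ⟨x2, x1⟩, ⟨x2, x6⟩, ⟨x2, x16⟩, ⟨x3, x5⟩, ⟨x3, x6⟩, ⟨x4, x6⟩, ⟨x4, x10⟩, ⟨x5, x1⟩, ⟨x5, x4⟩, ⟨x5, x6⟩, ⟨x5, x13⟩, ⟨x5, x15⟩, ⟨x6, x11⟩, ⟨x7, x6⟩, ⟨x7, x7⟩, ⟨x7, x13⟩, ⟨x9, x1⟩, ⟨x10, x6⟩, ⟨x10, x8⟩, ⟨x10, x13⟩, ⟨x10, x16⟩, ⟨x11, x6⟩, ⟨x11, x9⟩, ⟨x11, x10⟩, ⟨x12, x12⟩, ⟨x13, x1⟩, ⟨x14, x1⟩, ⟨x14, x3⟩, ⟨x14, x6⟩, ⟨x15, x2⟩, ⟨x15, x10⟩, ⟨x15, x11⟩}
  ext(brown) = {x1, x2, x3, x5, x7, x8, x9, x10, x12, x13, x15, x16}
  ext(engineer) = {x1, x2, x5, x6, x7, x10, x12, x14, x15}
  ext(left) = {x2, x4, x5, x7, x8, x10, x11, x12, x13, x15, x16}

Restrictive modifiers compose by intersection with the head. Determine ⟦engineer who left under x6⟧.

{x2, x5, x7, x10}

⟦who left⟧ = ⟦left⟧ = {x2, x4, x5, x7, x8, x10, x11, x12, x13, x15, x16}
⟦under x6⟧ = {x : ⟨x, x6⟩ ∈ ⟦under⟧} = {x1, x2, x3, x4, x5, x7, x10, x11, x14}
⟦engineer⟧ = {x1, x2, x5, x6, x7, x10, x12, x14, x15}
… ∩ ⟦who left⟧ = {x1, x2, x5, x6, x7, x10, x12, x14, x15} ∩ {x2, x4, x5, x7, x8, x10, x11, x12, x13, x15, x16} = {x2, x5, x7, x10, x12, x15}
… ∩ ⟦under x6⟧ = {x2, x5, x7, x10, x12, x15} ∩ {x1, x2, x3, x4, x5, x7, x10, x11, x14} = {x2, x5, x7, x10}
So ⟦engineer who left under x6⟧ = {x2, x5, x7, x10}.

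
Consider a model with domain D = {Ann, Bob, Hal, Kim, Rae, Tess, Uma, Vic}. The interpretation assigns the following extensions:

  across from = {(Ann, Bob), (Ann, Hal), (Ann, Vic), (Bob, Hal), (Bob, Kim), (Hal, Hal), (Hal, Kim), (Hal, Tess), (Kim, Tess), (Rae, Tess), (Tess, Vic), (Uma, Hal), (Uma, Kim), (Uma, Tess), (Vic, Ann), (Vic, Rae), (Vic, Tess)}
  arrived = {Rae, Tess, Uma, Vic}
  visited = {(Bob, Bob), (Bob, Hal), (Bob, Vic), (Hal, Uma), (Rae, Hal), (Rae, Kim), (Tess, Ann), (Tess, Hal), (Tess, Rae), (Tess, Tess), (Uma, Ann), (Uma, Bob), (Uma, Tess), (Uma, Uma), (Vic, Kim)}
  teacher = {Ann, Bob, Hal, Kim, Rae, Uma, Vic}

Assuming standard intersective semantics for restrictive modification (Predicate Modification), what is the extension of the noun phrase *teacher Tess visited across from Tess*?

⟦Tess visited⟧ = {x : ⟨Tess, x⟩ ∈ ⟦visited⟧} = {Ann, Hal, Rae, Tess}
⟦across from Tess⟧ = {x : ⟨x, Tess⟩ ∈ ⟦across from⟧} = {Hal, Kim, Rae, Uma, Vic}
⟦teacher⟧ = {Ann, Bob, Hal, Kim, Rae, Uma, Vic}
… ∩ ⟦Tess visited⟧ = {Ann, Bob, Hal, Kim, Rae, Uma, Vic} ∩ {Ann, Hal, Rae, Tess} = {Ann, Hal, Rae}
… ∩ ⟦across from Tess⟧ = {Ann, Hal, Rae} ∩ {Hal, Kim, Rae, Uma, Vic} = {Hal, Rae}
So ⟦teacher Tess visited across from Tess⟧ = {Hal, Rae}.

{Hal, Rae}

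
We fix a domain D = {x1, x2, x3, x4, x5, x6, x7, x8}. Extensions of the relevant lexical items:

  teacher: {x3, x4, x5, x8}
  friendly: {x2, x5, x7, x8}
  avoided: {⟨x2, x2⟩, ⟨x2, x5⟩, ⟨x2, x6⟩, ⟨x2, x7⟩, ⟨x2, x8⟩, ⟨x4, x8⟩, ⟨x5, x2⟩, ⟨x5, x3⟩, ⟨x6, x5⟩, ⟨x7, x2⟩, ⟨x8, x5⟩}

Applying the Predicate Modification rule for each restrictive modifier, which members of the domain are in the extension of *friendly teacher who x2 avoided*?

⟦who x2 avoided⟧ = {x : ⟨x2, x⟩ ∈ ⟦avoided⟧} = {x2, x5, x6, x7, x8}
⟦teacher⟧ = {x3, x4, x5, x8}
… ∩ ⟦who x2 avoided⟧ = {x3, x4, x5, x8} ∩ {x2, x5, x6, x7, x8} = {x5, x8}
… ∩ ⟦friendly⟧ = {x5, x8} ∩ {x2, x5, x7, x8} = {x5, x8}
So ⟦friendly teacher who x2 avoided⟧ = {x5, x8}.

{x5, x8}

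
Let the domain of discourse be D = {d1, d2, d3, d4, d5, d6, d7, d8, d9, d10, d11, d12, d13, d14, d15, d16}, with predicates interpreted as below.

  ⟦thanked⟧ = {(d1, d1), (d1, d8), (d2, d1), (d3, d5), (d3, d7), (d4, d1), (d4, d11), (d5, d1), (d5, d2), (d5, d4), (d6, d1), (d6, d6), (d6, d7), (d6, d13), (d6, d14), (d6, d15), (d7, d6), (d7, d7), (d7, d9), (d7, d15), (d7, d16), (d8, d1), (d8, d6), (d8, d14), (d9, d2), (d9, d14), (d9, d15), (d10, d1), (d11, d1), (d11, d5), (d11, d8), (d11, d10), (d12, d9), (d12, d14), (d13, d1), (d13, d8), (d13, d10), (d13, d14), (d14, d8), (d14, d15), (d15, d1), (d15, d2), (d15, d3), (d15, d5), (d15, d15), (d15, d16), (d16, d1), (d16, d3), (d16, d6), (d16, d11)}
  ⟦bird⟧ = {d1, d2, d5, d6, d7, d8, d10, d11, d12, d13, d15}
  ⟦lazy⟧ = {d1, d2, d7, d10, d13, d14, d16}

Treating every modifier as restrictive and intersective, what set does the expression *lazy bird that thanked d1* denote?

{d1, d2, d10, d13}

⟦that thanked d1⟧ = {x : ⟨x, d1⟩ ∈ ⟦thanked⟧} = {d1, d2, d4, d5, d6, d8, d10, d11, d13, d15, d16}
⟦bird⟧ = {d1, d2, d5, d6, d7, d8, d10, d11, d12, d13, d15}
… ∩ ⟦that thanked d1⟧ = {d1, d2, d5, d6, d7, d8, d10, d11, d12, d13, d15} ∩ {d1, d2, d4, d5, d6, d8, d10, d11, d13, d15, d16} = {d1, d2, d5, d6, d8, d10, d11, d13, d15}
… ∩ ⟦lazy⟧ = {d1, d2, d5, d6, d8, d10, d11, d13, d15} ∩ {d1, d2, d7, d10, d13, d14, d16} = {d1, d2, d10, d13}
So ⟦lazy bird that thanked d1⟧ = {d1, d2, d10, d13}.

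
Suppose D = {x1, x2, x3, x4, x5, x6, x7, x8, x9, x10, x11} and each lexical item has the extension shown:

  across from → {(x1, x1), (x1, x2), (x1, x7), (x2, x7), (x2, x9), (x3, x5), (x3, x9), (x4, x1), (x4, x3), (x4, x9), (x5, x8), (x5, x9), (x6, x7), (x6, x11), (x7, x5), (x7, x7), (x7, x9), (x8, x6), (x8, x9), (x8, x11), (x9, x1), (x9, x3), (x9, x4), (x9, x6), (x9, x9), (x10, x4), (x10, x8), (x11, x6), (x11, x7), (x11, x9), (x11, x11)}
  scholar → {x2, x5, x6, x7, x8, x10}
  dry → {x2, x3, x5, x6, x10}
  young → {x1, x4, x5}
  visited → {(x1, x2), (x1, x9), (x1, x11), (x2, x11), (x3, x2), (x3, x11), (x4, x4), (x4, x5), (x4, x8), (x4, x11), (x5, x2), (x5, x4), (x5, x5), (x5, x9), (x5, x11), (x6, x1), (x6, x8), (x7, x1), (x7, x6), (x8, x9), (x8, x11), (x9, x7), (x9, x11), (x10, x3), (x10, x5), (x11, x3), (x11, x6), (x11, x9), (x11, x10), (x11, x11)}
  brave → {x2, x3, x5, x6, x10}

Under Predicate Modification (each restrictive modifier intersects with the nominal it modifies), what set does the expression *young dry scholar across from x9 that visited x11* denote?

⟦across from x9⟧ = {x : ⟨x, x9⟩ ∈ ⟦across from⟧} = {x2, x3, x4, x5, x7, x8, x9, x11}
⟦that visited x11⟧ = {x : ⟨x, x11⟩ ∈ ⟦visited⟧} = {x1, x2, x3, x4, x5, x8, x9, x11}
⟦scholar⟧ = {x2, x5, x6, x7, x8, x10}
… ∩ ⟦across from x9⟧ = {x2, x5, x6, x7, x8, x10} ∩ {x2, x3, x4, x5, x7, x8, x9, x11} = {x2, x5, x7, x8}
… ∩ ⟦that visited x11⟧ = {x2, x5, x7, x8} ∩ {x1, x2, x3, x4, x5, x8, x9, x11} = {x2, x5, x8}
… ∩ ⟦young⟧ = {x2, x5, x8} ∩ {x1, x4, x5} = {x5}
… ∩ ⟦dry⟧ = {x5} ∩ {x2, x3, x5, x6, x10} = {x5}
So ⟦young dry scholar across from x9 that visited x11⟧ = {x5}.

{x5}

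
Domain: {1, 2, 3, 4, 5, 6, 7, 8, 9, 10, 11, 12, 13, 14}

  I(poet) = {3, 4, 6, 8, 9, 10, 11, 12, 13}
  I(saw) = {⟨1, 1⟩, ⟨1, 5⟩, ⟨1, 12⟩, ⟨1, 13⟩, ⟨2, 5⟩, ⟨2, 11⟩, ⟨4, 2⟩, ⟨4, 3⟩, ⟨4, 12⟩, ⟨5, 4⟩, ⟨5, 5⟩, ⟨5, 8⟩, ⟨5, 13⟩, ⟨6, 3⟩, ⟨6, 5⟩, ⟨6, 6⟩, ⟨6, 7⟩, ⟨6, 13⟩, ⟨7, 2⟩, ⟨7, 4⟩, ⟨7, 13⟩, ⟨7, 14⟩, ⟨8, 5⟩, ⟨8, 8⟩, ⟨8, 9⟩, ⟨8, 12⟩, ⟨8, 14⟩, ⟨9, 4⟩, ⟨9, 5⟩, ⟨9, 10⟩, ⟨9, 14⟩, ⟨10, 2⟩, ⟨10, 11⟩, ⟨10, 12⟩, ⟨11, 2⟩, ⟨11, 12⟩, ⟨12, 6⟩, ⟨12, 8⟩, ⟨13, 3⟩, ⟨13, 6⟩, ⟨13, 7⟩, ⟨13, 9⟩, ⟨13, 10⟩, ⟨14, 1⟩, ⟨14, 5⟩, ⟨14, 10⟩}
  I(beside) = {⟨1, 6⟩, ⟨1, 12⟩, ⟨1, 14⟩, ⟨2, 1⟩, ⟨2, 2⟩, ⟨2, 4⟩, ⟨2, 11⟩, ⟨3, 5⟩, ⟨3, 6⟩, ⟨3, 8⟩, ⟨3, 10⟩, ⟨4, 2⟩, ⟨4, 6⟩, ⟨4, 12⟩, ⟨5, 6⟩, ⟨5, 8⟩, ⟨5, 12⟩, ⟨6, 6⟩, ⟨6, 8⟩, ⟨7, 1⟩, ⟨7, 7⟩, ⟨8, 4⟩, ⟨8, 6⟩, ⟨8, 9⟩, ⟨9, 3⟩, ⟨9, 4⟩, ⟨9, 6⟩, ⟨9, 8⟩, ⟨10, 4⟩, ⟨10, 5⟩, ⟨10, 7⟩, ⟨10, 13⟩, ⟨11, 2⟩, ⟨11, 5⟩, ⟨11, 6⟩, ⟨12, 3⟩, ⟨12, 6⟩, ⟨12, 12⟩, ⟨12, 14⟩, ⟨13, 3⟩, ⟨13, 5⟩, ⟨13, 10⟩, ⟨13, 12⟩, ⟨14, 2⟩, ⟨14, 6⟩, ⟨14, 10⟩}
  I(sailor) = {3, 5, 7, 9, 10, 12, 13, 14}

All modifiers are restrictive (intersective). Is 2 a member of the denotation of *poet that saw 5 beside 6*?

no

⟦that saw 5⟧ = {x : ⟨x, 5⟩ ∈ ⟦saw⟧} = {1, 2, 5, 6, 8, 9, 14}
⟦beside 6⟧ = {x : ⟨x, 6⟩ ∈ ⟦beside⟧} = {1, 3, 4, 5, 6, 8, 9, 11, 12, 14}
⟦poet⟧ = {3, 4, 6, 8, 9, 10, 11, 12, 13}
… ∩ ⟦that saw 5⟧ = {3, 4, 6, 8, 9, 10, 11, 12, 13} ∩ {1, 2, 5, 6, 8, 9, 14} = {6, 8, 9}
… ∩ ⟦beside 6⟧ = {6, 8, 9} ∩ {1, 3, 4, 5, 6, 8, 9, 11, 12, 14} = {6, 8, 9}
⟦poet that saw 5 beside 6⟧ = {6, 8, 9}; 2 ∉ this set.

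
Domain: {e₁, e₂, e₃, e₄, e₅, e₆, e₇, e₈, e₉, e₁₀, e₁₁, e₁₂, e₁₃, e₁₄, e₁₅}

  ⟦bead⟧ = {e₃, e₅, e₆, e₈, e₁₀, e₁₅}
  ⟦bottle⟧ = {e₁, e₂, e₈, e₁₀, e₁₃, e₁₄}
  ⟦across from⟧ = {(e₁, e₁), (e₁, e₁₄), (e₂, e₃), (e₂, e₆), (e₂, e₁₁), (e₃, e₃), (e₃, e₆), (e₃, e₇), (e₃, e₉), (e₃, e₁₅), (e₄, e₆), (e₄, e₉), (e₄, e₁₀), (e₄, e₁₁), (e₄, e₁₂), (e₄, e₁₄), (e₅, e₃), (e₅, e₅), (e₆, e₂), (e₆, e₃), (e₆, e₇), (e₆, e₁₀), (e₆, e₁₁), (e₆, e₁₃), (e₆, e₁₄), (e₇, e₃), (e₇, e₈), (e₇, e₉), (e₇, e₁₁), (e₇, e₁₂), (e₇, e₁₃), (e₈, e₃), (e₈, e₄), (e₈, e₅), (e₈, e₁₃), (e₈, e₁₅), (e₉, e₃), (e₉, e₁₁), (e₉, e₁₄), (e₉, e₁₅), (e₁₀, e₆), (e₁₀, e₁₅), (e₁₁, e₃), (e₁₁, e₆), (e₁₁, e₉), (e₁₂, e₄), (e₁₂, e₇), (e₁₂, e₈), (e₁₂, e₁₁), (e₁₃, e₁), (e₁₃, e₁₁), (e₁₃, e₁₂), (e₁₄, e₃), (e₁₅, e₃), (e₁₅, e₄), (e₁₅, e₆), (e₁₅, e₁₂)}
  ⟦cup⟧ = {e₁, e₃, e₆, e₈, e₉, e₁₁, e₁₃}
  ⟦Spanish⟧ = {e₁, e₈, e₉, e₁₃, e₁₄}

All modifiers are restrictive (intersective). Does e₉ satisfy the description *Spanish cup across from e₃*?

⟦across from e₃⟧ = {x : ⟨x, e₃⟩ ∈ ⟦across from⟧} = {e₂, e₃, e₅, e₆, e₇, e₈, e₉, e₁₁, e₁₄, e₁₅}
⟦cup⟧ = {e₁, e₃, e₆, e₈, e₉, e₁₁, e₁₃}
… ∩ ⟦across from e₃⟧ = {e₁, e₃, e₆, e₈, e₉, e₁₁, e₁₃} ∩ {e₂, e₃, e₅, e₆, e₇, e₈, e₉, e₁₁, e₁₄, e₁₅} = {e₃, e₆, e₈, e₉, e₁₁}
… ∩ ⟦Spanish⟧ = {e₃, e₆, e₈, e₉, e₁₁} ∩ {e₁, e₈, e₉, e₁₃, e₁₄} = {e₈, e₉}
⟦Spanish cup across from e₃⟧ = {e₈, e₉}; e₉ ∈ this set.

yes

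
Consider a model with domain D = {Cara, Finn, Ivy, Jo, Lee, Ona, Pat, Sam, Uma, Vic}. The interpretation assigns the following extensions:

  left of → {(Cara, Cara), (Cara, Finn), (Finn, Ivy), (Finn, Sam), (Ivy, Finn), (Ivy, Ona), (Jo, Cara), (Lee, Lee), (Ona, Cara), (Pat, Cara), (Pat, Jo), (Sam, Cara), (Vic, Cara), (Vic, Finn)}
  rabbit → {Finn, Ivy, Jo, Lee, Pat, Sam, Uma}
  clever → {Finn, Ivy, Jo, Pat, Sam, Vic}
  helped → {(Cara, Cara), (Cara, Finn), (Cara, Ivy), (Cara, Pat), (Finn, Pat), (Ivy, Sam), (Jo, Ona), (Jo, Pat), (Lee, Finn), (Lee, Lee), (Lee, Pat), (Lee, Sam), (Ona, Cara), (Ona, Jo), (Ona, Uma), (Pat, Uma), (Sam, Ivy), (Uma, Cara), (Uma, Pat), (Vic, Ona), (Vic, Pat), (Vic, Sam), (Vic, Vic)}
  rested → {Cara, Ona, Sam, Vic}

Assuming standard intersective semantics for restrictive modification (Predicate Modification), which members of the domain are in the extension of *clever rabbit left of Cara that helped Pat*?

{Jo}

⟦left of Cara⟧ = {x : ⟨x, Cara⟩ ∈ ⟦left of⟧} = {Cara, Jo, Ona, Pat, Sam, Vic}
⟦that helped Pat⟧ = {x : ⟨x, Pat⟩ ∈ ⟦helped⟧} = {Cara, Finn, Jo, Lee, Uma, Vic}
⟦rabbit⟧ = {Finn, Ivy, Jo, Lee, Pat, Sam, Uma}
… ∩ ⟦left of Cara⟧ = {Finn, Ivy, Jo, Lee, Pat, Sam, Uma} ∩ {Cara, Jo, Ona, Pat, Sam, Vic} = {Jo, Pat, Sam}
… ∩ ⟦that helped Pat⟧ = {Jo, Pat, Sam} ∩ {Cara, Finn, Jo, Lee, Uma, Vic} = {Jo}
… ∩ ⟦clever⟧ = {Jo} ∩ {Finn, Ivy, Jo, Pat, Sam, Vic} = {Jo}
So ⟦clever rabbit left of Cara that helped Pat⟧ = {Jo}.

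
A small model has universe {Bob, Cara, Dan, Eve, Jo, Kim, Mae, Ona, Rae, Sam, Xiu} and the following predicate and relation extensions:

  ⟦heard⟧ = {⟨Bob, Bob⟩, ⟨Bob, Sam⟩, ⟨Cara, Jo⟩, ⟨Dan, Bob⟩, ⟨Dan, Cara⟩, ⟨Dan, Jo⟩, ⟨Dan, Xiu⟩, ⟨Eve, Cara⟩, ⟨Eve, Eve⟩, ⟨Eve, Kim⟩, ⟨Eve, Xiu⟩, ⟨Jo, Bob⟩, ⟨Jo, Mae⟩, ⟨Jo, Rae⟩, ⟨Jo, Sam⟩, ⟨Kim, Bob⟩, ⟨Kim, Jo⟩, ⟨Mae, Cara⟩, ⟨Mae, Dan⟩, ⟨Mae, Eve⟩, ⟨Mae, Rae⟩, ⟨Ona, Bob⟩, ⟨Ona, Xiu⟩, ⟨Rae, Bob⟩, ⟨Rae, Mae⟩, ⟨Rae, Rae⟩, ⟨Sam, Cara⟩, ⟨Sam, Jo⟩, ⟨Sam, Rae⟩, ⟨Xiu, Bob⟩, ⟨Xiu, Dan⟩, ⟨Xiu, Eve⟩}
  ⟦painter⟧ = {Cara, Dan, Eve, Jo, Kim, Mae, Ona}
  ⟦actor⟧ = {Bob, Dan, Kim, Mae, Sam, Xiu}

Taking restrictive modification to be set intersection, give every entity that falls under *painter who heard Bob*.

{Dan, Jo, Kim, Ona}

⟦who heard Bob⟧ = {x : ⟨x, Bob⟩ ∈ ⟦heard⟧} = {Bob, Dan, Jo, Kim, Ona, Rae, Xiu}
⟦painter⟧ = {Cara, Dan, Eve, Jo, Kim, Mae, Ona}
… ∩ ⟦who heard Bob⟧ = {Cara, Dan, Eve, Jo, Kim, Mae, Ona} ∩ {Bob, Dan, Jo, Kim, Ona, Rae, Xiu} = {Dan, Jo, Kim, Ona}
So ⟦painter who heard Bob⟧ = {Dan, Jo, Kim, Ona}.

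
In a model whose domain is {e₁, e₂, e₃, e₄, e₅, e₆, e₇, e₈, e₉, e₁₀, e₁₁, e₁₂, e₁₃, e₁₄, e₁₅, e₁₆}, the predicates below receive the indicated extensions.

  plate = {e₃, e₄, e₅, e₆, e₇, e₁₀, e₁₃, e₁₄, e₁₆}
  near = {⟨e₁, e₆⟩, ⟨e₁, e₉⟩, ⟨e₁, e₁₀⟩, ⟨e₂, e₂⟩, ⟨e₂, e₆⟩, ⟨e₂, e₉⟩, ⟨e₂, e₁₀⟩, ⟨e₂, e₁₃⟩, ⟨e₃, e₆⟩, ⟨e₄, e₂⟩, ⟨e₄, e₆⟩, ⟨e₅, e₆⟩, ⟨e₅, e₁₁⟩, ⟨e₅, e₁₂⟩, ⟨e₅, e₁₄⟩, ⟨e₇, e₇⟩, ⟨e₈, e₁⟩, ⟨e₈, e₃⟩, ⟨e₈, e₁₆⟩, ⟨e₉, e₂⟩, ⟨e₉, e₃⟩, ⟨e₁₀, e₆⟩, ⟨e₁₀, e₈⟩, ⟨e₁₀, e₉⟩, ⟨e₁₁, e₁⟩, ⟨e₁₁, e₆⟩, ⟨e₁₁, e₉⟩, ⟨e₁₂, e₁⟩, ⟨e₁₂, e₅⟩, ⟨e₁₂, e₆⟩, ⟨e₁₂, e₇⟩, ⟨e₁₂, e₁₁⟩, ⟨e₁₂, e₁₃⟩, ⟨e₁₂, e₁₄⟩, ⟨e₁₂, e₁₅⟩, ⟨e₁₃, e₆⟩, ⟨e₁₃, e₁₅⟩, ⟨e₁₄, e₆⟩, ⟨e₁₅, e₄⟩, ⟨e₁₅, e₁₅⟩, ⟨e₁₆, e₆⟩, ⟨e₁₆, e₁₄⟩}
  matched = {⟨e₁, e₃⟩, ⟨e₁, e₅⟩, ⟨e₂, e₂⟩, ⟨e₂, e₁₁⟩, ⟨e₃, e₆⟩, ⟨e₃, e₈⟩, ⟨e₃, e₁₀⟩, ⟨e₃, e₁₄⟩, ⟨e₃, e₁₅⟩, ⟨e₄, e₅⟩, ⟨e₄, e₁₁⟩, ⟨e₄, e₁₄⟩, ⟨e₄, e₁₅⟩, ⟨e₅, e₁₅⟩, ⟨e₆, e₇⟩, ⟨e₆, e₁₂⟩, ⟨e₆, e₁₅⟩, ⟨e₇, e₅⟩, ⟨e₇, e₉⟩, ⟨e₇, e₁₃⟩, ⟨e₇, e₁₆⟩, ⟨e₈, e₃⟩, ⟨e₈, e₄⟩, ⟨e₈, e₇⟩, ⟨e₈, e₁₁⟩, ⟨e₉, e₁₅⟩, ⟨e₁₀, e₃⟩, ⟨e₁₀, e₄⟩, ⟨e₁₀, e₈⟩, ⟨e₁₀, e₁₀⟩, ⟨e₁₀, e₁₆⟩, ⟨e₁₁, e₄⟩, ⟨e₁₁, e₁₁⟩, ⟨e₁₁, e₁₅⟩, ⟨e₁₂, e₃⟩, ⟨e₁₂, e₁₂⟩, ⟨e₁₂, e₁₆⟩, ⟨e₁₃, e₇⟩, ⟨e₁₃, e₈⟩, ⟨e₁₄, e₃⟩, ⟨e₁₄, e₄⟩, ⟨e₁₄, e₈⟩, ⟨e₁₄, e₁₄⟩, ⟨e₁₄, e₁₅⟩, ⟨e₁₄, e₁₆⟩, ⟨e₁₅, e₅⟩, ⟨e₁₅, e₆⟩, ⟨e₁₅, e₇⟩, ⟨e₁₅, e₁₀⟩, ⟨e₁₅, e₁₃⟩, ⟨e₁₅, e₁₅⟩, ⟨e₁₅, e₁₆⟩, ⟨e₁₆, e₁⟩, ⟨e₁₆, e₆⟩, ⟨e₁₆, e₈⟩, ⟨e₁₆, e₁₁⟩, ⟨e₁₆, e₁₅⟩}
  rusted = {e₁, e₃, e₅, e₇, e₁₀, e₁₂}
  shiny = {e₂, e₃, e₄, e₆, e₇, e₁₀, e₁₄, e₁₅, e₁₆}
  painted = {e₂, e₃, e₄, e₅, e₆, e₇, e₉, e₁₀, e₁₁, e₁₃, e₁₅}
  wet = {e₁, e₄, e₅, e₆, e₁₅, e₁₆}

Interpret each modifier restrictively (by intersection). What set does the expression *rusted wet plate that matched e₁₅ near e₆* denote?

{e₅}

⟦that matched e₁₅⟧ = {x : ⟨x, e₁₅⟩ ∈ ⟦matched⟧} = {e₃, e₄, e₅, e₆, e₉, e₁₁, e₁₄, e₁₅, e₁₆}
⟦near e₆⟧ = {x : ⟨x, e₆⟩ ∈ ⟦near⟧} = {e₁, e₂, e₃, e₄, e₅, e₁₀, e₁₁, e₁₂, e₁₃, e₁₄, e₁₆}
⟦plate⟧ = {e₃, e₄, e₅, e₆, e₇, e₁₀, e₁₃, e₁₄, e₁₆}
… ∩ ⟦that matched e₁₅⟧ = {e₃, e₄, e₅, e₆, e₇, e₁₀, e₁₃, e₁₄, e₁₆} ∩ {e₃, e₄, e₅, e₆, e₉, e₁₁, e₁₄, e₁₅, e₁₆} = {e₃, e₄, e₅, e₆, e₁₄, e₁₆}
… ∩ ⟦near e₆⟧ = {e₃, e₄, e₅, e₆, e₁₄, e₁₆} ∩ {e₁, e₂, e₃, e₄, e₅, e₁₀, e₁₁, e₁₂, e₁₃, e₁₄, e₁₆} = {e₃, e₄, e₅, e₁₄, e₁₆}
… ∩ ⟦rusted⟧ = {e₃, e₄, e₅, e₁₄, e₁₆} ∩ {e₁, e₃, e₅, e₇, e₁₀, e₁₂} = {e₃, e₅}
… ∩ ⟦wet⟧ = {e₃, e₅} ∩ {e₁, e₄, e₅, e₆, e₁₅, e₁₆} = {e₅}
So ⟦rusted wet plate that matched e₁₅ near e₆⟧ = {e₅}.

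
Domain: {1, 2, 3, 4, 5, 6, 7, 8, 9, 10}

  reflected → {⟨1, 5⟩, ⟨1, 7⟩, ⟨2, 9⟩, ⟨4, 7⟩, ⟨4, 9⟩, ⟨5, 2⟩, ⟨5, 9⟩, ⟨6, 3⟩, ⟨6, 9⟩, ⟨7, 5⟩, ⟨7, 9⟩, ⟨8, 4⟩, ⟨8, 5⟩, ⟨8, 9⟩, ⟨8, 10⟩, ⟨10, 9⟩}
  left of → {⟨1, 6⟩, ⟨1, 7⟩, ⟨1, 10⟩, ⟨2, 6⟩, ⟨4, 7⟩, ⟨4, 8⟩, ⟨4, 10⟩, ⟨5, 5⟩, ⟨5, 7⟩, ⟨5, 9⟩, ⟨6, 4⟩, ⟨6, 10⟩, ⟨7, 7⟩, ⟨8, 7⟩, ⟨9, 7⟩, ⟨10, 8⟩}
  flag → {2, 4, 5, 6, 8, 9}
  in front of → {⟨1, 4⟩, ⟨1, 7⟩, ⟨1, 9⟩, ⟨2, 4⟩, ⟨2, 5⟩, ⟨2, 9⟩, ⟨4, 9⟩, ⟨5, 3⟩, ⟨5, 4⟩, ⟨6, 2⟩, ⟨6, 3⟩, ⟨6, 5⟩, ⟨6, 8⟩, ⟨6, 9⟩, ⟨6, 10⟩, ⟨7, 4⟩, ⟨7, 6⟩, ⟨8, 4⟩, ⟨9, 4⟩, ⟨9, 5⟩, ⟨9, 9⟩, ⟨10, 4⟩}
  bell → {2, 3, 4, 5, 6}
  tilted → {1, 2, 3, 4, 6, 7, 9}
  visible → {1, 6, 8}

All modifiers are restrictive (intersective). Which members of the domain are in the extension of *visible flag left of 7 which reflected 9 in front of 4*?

⟦left of 7⟧ = {x : ⟨x, 7⟩ ∈ ⟦left of⟧} = {1, 4, 5, 7, 8, 9}
⟦which reflected 9⟧ = {x : ⟨x, 9⟩ ∈ ⟦reflected⟧} = {2, 4, 5, 6, 7, 8, 10}
⟦in front of 4⟧ = {x : ⟨x, 4⟩ ∈ ⟦in front of⟧} = {1, 2, 5, 7, 8, 9, 10}
⟦flag⟧ = {2, 4, 5, 6, 8, 9}
… ∩ ⟦left of 7⟧ = {2, 4, 5, 6, 8, 9} ∩ {1, 4, 5, 7, 8, 9} = {4, 5, 8, 9}
… ∩ ⟦which reflected 9⟧ = {4, 5, 8, 9} ∩ {2, 4, 5, 6, 7, 8, 10} = {4, 5, 8}
… ∩ ⟦in front of 4⟧ = {4, 5, 8} ∩ {1, 2, 5, 7, 8, 9, 10} = {5, 8}
… ∩ ⟦visible⟧ = {5, 8} ∩ {1, 6, 8} = {8}
So ⟦visible flag left of 7 which reflected 9 in front of 4⟧ = {8}.

{8}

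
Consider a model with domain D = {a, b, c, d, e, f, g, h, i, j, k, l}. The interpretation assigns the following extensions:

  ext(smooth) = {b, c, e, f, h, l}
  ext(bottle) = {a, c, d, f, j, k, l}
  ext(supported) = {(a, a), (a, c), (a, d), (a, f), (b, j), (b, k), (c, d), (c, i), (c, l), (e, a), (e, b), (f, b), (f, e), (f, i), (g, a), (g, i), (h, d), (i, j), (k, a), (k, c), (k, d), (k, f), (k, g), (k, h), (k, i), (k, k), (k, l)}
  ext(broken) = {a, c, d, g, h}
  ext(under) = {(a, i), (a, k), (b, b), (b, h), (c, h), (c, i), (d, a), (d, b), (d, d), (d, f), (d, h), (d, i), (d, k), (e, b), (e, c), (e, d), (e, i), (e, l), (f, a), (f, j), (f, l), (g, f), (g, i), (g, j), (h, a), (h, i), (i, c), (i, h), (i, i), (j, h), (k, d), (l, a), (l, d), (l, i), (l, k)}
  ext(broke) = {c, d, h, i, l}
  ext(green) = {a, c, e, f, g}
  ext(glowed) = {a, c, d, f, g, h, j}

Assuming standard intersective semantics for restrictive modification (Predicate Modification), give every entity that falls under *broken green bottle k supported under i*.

⟦k supported⟧ = {x : ⟨k, x⟩ ∈ ⟦supported⟧} = {a, c, d, f, g, h, i, k, l}
⟦under i⟧ = {x : ⟨x, i⟩ ∈ ⟦under⟧} = {a, c, d, e, g, h, i, l}
⟦bottle⟧ = {a, c, d, f, j, k, l}
… ∩ ⟦k supported⟧ = {a, c, d, f, j, k, l} ∩ {a, c, d, f, g, h, i, k, l} = {a, c, d, f, k, l}
… ∩ ⟦under i⟧ = {a, c, d, f, k, l} ∩ {a, c, d, e, g, h, i, l} = {a, c, d, l}
… ∩ ⟦broken⟧ = {a, c, d, l} ∩ {a, c, d, g, h} = {a, c, d}
… ∩ ⟦green⟧ = {a, c, d} ∩ {a, c, e, f, g} = {a, c}
So ⟦broken green bottle k supported under i⟧ = {a, c}.

{a, c}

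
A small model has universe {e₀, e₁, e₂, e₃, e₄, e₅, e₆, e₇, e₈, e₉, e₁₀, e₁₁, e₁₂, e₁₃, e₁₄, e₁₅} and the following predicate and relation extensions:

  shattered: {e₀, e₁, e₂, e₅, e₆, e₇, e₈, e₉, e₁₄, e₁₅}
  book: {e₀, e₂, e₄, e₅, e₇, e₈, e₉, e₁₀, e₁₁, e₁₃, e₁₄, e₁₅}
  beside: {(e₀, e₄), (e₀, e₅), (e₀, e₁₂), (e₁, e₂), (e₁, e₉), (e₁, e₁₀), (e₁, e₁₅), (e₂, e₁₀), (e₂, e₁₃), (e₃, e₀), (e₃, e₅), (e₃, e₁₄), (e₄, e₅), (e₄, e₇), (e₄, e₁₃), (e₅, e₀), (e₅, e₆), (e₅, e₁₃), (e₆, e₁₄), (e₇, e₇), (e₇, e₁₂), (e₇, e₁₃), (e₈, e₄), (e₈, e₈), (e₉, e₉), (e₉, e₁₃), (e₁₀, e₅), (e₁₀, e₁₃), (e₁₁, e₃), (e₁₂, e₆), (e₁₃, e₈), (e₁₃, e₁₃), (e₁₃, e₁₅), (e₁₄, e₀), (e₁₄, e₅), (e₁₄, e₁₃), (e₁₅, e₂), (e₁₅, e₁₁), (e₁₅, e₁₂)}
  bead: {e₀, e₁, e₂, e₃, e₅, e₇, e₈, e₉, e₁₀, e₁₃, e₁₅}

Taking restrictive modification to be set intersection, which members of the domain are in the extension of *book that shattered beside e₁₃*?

⟦that shattered⟧ = ⟦shattered⟧ = {e₀, e₁, e₂, e₅, e₆, e₇, e₈, e₉, e₁₄, e₁₅}
⟦beside e₁₃⟧ = {x : ⟨x, e₁₃⟩ ∈ ⟦beside⟧} = {e₂, e₄, e₅, e₇, e₉, e₁₀, e₁₃, e₁₄}
⟦book⟧ = {e₀, e₂, e₄, e₅, e₇, e₈, e₉, e₁₀, e₁₁, e₁₃, e₁₄, e₁₅}
… ∩ ⟦that shattered⟧ = {e₀, e₂, e₄, e₅, e₇, e₈, e₉, e₁₀, e₁₁, e₁₃, e₁₄, e₁₅} ∩ {e₀, e₁, e₂, e₅, e₆, e₇, e₈, e₉, e₁₄, e₁₅} = {e₀, e₂, e₅, e₇, e₈, e₉, e₁₄, e₁₅}
… ∩ ⟦beside e₁₃⟧ = {e₀, e₂, e₅, e₇, e₈, e₉, e₁₄, e₁₅} ∩ {e₂, e₄, e₅, e₇, e₉, e₁₀, e₁₃, e₁₄} = {e₂, e₅, e₇, e₉, e₁₄}
So ⟦book that shattered beside e₁₃⟧ = {e₂, e₅, e₇, e₉, e₁₄}.

{e₂, e₅, e₇, e₉, e₁₄}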